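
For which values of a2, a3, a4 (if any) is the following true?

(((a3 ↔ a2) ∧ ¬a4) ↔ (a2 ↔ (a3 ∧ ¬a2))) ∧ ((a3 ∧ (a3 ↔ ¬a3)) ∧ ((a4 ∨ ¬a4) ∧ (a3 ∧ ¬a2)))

UNSATISFIABLE

The conjunct a3 ↔ ¬a3 is unsatisfiable on its own:
  a3=F: evaluates to False.
  a3=T: evaluates to False.
So the whole conjunction is unsatisfiable.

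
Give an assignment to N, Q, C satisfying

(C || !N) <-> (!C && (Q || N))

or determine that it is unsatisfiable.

N=F; Q=T; C=F

  (C || !N) <-> (!C && (Q || N)) = True
    C || !N = True
      !N = True
    !C && (Q || N) = True
      !C = True
      Q || N = True
The formula evaluates to True.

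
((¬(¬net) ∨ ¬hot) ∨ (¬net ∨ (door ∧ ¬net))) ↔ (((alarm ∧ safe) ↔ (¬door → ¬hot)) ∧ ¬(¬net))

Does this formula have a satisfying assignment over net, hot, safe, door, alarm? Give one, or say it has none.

net: True; hot: True; safe: True; door: False; alarm: False

  ((¬(¬net) ∨ ¬hot) ∨ (¬net ∨ (door ∧ ¬net))) ↔ (((alarm ∧ safe) ↔ (¬door → ¬hot)) ∧ ¬(¬net)) = True
    (¬(¬net) ∨ ¬hot) ∨ (¬net ∨ (door ∧ ¬net)) = True
      ¬(¬net) ∨ ¬hot = True
        ¬(¬net) = True
          ¬net = False
        ¬hot = False
      ¬net ∨ (door ∧ ¬net) = False
        ¬net = False
        door ∧ ¬net = False
          ¬net = False
    ((alarm ∧ safe) ↔ (¬door → ¬hot)) ∧ ¬(¬net) = True
      (alarm ∧ safe) ↔ (¬door → ¬hot) = True
        alarm ∧ safe = False
        ¬door → ¬hot = False
          ¬door = True
          ¬hot = False
      ¬(¬net) = True
        ¬net = False
The formula evaluates to True.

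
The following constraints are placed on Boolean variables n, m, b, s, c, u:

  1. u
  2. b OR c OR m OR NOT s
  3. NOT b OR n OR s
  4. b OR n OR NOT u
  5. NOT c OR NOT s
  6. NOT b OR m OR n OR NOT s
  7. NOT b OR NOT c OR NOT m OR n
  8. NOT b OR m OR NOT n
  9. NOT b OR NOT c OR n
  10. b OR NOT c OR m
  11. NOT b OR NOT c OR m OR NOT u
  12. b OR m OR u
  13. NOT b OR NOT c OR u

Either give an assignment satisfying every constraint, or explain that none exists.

Unit clause (u) forces u = True.
Set n = True.
Set m = True.
Set b = True.
Set s = False.
Set c = False.
All clauses satisfied.

n=T, m=T, b=T, s=F, c=F, u=T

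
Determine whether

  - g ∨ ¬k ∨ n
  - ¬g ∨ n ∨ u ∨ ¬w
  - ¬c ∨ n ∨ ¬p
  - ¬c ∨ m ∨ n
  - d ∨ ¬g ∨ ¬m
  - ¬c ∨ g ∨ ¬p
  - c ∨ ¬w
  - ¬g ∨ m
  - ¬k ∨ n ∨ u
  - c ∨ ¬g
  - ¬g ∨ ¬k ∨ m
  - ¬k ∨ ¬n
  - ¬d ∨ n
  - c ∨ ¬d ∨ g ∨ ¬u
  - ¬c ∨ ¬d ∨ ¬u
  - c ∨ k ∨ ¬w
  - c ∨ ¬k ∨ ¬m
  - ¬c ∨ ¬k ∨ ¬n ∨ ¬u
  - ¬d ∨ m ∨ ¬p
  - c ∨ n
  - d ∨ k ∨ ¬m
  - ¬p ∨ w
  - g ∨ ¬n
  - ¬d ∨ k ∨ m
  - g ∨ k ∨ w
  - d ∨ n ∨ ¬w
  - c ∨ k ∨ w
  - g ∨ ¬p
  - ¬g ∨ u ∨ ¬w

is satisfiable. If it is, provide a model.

c = True; k = False; w = False; n = True; p = False; m = True; u = False; g = True; d = True

Try c = False:
  (c ∨ ¬w) forces w = False.
  (c ∨ ¬g) forces g = False.
  (c ∨ n) forces n = True.
  clause (g ∨ ¬n) is falsified — backtrack.
So c = True.
Set k = False.
Set w = False.
  then (¬p ∨ w) forces p = False.
  then (g ∨ k ∨ w) forces g = True.
  then (¬g ∨ m) forces m = True.
  then (d ∨ k ∨ ¬m) forces d = True.
  then (¬d ∨ n) forces n = True.
  then (¬c ∨ ¬d ∨ ¬u) forces u = False.
All clauses satisfied.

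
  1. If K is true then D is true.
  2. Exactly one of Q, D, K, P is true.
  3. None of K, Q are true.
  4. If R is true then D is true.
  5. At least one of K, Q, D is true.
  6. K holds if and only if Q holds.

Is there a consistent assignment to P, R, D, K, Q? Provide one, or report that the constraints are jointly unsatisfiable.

P = False, R = True, D = True, K = False, Q = False

  (1) K=F ⇒ D: vacuous ✓
  (2) {Q, D, K, P}: 1 true — exactly one ✓
  (3) {K, Q}: 0 true — none ✓
  (4) R=T ⇒ D: T ✓
  (5) {K, Q, D}: 1 true — at least one ✓
  (6) K=F, Q=F — same ✓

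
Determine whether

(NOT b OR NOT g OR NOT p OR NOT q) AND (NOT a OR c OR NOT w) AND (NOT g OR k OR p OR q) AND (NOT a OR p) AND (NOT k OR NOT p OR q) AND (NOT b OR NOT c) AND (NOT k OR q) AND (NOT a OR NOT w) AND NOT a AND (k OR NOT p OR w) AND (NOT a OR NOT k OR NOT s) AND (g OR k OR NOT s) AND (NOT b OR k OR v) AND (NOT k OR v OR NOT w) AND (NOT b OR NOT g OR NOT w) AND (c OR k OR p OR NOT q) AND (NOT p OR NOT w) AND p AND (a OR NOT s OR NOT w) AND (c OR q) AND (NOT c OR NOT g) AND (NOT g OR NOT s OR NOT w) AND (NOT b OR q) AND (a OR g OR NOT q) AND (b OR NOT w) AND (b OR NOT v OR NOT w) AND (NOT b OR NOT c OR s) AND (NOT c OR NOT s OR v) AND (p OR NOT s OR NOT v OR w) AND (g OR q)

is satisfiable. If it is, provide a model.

s = False, k = True, w = False, q = True, c = False, v = False, a = False, g = True, b = False, p = True

Unit clause (NOT a) forces a = False.
Unit clause (p) forces p = True.
In (NOT p OR NOT w) only NOT w is left, so w = False.
In (k OR NOT p OR w) only k is left, so k = True.
In (NOT k OR NOT p OR q) only q is left, so q = True.
In (a OR g OR NOT q) only g is left, so g = True.
In (NOT b OR NOT g OR NOT p OR NOT q) only NOT b is left, so b = False.
In (NOT c OR NOT g) only NOT c is left, so c = False.
Set s = False.
Set v = False.
All clauses satisfied.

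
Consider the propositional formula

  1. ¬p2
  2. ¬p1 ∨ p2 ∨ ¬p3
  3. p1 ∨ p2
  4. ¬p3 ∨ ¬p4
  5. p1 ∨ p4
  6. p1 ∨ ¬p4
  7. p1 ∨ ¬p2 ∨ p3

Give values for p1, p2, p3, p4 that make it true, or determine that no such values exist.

p1=T, p2=F, p3=F, p4=T

Unit clause (¬p2) forces p2 = False.
In (p1 ∨ p2) only p1 is left, so p1 = True.
In (¬p1 ∨ p2 ∨ ¬p3) only ¬p3 is left, so p3 = False.
Set p4 = True.
Check each clause:
  (¬p2): ¬p2 holds.
  (¬p1 ∨ p2 ∨ ¬p3): ¬p3 holds.
  (p1 ∨ p2): p1 holds.
  (¬p3 ∨ ¬p4): ¬p3 holds.
  (p1 ∨ p4): p1 holds.
  (p1 ∨ ¬p4): p1 holds.
  (p1 ∨ ¬p2 ∨ p3): p1 holds.
All clauses satisfied.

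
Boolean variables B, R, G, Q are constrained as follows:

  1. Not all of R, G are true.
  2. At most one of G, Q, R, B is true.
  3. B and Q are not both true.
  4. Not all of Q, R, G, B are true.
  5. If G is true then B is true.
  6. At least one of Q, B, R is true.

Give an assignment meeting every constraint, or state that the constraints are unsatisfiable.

B: False, R: True, G: False, Q: False

  (1) {R, G}: 1/2 true — not all ✓
  (2) {G, Q, R, B}: 1 true — at most one ✓
  (3) B=F, Q=F — not both ✓
  (4) {Q, R, G, B}: 1/4 true — not all ✓
  (5) G=F ⇒ B: vacuous ✓
  (6) {Q, B, R}: 1 true — at least one ✓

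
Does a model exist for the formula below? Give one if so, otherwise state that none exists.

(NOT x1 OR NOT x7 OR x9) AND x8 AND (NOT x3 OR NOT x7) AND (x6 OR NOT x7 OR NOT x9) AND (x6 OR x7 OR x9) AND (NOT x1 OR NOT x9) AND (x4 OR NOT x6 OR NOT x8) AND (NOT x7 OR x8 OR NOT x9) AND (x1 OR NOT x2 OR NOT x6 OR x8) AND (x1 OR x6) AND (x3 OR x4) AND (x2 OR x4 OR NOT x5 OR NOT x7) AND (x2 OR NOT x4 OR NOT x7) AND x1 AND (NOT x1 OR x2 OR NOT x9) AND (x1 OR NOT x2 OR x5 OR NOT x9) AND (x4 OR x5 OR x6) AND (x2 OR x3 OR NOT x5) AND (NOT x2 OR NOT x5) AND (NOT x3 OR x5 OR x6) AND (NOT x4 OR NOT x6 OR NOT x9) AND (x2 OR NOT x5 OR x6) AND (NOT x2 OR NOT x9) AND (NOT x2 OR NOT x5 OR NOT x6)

x1: True; x2: False; x3: False; x4: True; x5: False; x6: True; x7: False; x8: True; x9: False

Unit clause (x8) forces x8 = True.
Unit clause (x1) forces x1 = True.
In (NOT x1 OR NOT x9) only NOT x9 is left, so x9 = False.
In (NOT x1 OR NOT x7 OR x9) only NOT x7 is left, so x7 = False.
In (x6 OR x7 OR x9) only x6 is left, so x6 = True.
In (x4 OR NOT x6 OR NOT x8) only x4 is left, so x4 = True.
Set x2 = False.
Set x3 = False.
  then (x2 OR x3 OR NOT x5) forces x5 = False.
All clauses satisfied.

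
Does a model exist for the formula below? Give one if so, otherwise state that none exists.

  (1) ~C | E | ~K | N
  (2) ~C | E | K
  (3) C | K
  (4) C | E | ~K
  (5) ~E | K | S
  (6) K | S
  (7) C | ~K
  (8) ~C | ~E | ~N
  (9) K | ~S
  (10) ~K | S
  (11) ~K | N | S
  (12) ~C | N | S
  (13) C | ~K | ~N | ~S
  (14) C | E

Set N = True.
Try S = False:
  (K | S) forces K = True.
  clause (~K | S) is falsified — backtrack.
So S = True.
  then (K | ~S) forces K = True.
  then (C | ~K | ~N | ~S) forces C = True.
  then (~C | ~E | ~N) forces E = False.
All clauses satisfied.

N: True, S: True, K: True, E: False, C: True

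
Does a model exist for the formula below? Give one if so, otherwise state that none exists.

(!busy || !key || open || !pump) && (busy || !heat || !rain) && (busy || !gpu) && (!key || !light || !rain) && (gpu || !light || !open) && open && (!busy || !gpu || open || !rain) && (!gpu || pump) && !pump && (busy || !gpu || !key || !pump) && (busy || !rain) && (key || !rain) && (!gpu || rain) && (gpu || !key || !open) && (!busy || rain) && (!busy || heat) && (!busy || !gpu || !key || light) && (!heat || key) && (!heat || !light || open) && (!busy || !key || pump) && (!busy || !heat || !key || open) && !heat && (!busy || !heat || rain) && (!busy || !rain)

rain=F; busy=F; heat=F; open=T; light=F; gpu=F; pump=F; key=F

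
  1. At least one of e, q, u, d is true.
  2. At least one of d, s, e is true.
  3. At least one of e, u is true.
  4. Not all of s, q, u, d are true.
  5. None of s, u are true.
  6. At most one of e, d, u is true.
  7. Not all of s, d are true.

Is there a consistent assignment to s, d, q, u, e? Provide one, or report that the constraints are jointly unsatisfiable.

s=F; d=F; q=T; u=F; e=T

  (1) {e, q, u, d}: 2 true — at least one ✓
  (2) {d, s, e}: 1 true — at least one ✓
  (3) {e, u}: 1 true — at least one ✓
  (4) {s, q, u, d}: 1/4 true — not all ✓
  (5) {s, u}: 0 true — none ✓
  (6) {e, d, u}: 1 true — at most one ✓
  (7) {s, d}: 0/2 true — not all ✓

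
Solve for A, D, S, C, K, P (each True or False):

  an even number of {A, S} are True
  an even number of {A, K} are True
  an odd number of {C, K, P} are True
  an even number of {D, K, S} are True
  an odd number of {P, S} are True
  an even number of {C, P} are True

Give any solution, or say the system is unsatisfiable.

A = True, D = False, S = True, C = False, K = True, P = False

{A, S}: 2 true → even ✓
{A, K}: 2 true → even ✓
{C, K, P}: 1 true → odd ✓
{D, K, S}: 2 true → even ✓
{P, S}: 1 true → odd ✓
{C, P}: 0 true → even ✓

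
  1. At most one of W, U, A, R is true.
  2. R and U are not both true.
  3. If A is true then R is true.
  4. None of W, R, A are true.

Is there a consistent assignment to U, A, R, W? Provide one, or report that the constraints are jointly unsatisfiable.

U=T, A=F, R=F, W=F

  (1) {W, U, A, R}: 1 true — at most one ✓
  (2) R=F, U=T — not both ✓
  (3) A=F ⇒ R: vacuous ✓
  (4) {W, R, A}: 0 true — none ✓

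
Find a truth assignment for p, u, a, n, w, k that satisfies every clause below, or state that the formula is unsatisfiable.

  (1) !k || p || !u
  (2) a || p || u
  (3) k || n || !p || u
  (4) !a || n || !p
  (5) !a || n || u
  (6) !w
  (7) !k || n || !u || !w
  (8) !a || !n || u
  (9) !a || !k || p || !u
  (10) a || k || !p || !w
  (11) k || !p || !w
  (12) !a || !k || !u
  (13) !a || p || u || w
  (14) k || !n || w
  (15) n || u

Unit clause (!w) forces w = False.
Set p = True.
Set u = True.
Try a = True:
  (!a || n || !p) forces n = True.
  (!a || !k || !u) forces k = False.
  clause (k || !n || w) is falsified — backtrack.
So a = False.
Set n = False.
Set k = True.
All clauses satisfied.

p = True; u = True; a = False; n = False; w = False; k = True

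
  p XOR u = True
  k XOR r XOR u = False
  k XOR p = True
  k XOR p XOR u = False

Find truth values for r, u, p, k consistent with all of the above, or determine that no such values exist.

r: False, u: True, p: False, k: True

p XOR u = F XOR T = True ✓
k XOR r XOR u = T XOR F XOR T = False ✓
k XOR p = T XOR F = True ✓
k XOR p XOR u = T XOR F XOR T = False ✓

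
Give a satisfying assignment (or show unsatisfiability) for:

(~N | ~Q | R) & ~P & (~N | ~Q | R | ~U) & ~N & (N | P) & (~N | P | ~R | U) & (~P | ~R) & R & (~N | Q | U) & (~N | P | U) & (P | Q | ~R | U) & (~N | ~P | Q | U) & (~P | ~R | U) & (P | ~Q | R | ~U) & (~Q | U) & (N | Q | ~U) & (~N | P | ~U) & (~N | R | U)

No satisfying assignment exists.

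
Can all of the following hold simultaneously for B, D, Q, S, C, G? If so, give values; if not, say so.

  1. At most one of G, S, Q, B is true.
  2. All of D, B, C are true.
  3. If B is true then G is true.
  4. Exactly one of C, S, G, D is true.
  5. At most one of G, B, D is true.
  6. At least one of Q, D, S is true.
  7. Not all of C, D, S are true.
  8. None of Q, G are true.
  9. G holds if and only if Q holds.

Case D = True:
  (2) forces B = True.
  Constraint (5) is violated (B=T, D=T) — contradiction.
Case D = False:
  Constraint (2) is violated (D=F) — contradiction.
Both cases fail — unsatisfiable.

Unsatisfiable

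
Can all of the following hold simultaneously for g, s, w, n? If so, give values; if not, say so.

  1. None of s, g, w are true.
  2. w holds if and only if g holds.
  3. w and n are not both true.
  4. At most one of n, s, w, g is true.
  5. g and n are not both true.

g = False, s = False, w = False, n = False

  (1) {s, g, w}: 0 true — none ✓
  (2) w=F, g=F — same ✓
  (3) w=F, n=F — not both ✓
  (4) {n, s, w, g}: 0 true — at most one ✓
  (5) g=F, n=F — not both ✓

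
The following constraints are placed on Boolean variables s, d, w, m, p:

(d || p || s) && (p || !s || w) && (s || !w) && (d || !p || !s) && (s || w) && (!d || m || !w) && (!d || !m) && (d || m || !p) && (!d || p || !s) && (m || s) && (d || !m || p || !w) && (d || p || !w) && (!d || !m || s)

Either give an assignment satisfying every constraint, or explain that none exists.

s = True, d = True, w = False, m = False, p = True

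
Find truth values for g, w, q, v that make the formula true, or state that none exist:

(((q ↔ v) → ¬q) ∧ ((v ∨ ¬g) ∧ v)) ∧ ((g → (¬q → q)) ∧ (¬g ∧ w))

g = False; w = True; q = False; v = True

  ((q ↔ v) → ¬q) ∧ ((v ∨ ¬g) ∧ v) = True
    (q ↔ v) → ¬q = True
      q ↔ v = False
      ¬q = True
    (v ∨ ¬g) ∧ v = True
      v ∨ ¬g = True
        ¬g = True
  (g → (¬q → q)) ∧ (¬g ∧ w) = True
    g → (¬q → q) = True
      ¬q → q = False
        ¬q = True
    ¬g ∧ w = True
      ¬g = True
Both conjuncts True, so the formula holds.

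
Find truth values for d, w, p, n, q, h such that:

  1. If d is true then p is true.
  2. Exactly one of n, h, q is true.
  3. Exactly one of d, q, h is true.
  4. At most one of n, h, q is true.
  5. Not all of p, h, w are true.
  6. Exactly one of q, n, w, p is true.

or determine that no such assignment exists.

d = False, w = False, p = True, n = False, q = False, h = True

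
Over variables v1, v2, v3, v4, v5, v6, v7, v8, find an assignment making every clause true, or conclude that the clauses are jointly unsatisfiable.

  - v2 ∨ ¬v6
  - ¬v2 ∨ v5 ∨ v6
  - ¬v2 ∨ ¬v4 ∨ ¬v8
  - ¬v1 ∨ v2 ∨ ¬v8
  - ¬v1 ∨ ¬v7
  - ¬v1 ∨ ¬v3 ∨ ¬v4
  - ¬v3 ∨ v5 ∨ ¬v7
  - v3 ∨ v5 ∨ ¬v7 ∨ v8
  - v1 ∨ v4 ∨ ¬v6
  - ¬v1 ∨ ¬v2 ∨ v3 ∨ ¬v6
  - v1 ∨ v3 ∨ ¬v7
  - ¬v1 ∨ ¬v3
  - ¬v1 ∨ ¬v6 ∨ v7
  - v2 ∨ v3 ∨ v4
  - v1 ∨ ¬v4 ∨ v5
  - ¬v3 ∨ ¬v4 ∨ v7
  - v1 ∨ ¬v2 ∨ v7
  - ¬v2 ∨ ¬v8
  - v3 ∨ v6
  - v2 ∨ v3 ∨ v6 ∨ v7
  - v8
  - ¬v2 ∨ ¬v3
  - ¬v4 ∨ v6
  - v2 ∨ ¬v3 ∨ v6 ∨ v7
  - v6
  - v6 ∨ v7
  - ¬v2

Case v2 = True:
  Clause (¬v2) is falsified — contradiction.
Case v2 = False:
  (v2 ∨ ¬v6) forces v6 = False.
  Clause (v6) is falsified — contradiction.
Both cases fail, so the formula is unsatisfiable.

UNSATISFIABLE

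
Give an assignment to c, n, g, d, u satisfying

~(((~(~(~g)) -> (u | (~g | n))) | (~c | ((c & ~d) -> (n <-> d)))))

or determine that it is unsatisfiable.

The formula is unsatisfiable.

Case g = True: the formula becomes ~((True | (~c | ((c & ~d) -> (n <-> d))))) = False.
Case g = False: the formula becomes ~((True | (~c | ((c & ~d) -> (n <-> d))))) = False.
Both cases fail — unsatisfiable.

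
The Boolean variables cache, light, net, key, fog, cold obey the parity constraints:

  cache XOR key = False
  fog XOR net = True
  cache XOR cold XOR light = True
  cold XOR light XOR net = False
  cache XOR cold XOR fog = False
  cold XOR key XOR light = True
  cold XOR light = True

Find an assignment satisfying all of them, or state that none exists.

cache = False, light = True, net = True, key = False, fog = False, cold = False

cache XOR key = F XOR F = False ✓
fog XOR net = F XOR T = True ✓
cache XOR cold XOR light = F XOR F XOR T = True ✓
cold XOR light XOR net = F XOR T XOR T = False ✓
cache XOR cold XOR fog = F XOR F XOR F = False ✓
cold XOR key XOR light = F XOR F XOR T = True ✓
cold XOR light = F XOR T = True ✓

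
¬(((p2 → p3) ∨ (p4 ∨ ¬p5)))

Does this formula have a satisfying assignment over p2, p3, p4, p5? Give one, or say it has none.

p2 = True; p3 = False; p4 = False; p5 = True

  ¬(((p2 → p3) ∨ (p4 ∨ ¬p5))) = True
    (p2 → p3) ∨ (p4 ∨ ¬p5) = False
      p2 → p3 = False
      p4 ∨ ¬p5 = False
        ¬p5 = False
The formula evaluates to True.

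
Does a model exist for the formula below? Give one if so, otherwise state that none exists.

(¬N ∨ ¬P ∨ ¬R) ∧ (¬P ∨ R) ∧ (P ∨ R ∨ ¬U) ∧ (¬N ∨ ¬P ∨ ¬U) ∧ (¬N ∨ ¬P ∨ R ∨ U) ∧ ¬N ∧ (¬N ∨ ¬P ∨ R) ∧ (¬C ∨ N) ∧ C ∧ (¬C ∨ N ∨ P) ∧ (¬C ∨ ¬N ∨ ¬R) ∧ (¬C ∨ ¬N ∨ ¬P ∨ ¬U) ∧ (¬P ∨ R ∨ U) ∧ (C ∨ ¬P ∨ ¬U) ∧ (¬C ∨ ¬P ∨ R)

No satisfying assignment exists.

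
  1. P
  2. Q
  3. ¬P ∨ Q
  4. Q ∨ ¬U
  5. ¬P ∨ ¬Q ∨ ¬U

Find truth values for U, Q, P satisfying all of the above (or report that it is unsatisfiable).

U: False, Q: True, P: True

Unit clause (P) forces P = True.
Unit clause (Q) forces Q = True.
In (¬P ∨ ¬Q ∨ ¬U) only ¬U is left, so U = False.
All clauses satisfied.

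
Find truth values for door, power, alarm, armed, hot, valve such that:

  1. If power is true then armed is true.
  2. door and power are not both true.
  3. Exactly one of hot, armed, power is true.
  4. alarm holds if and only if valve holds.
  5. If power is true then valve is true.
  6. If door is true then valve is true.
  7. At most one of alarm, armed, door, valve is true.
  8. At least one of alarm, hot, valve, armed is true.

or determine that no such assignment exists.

door=F; power=F; alarm=F; armed=T; hot=F; valve=F

  (1) power=F ⇒ armed: vacuous ✓
  (2) door=F, power=F — not both ✓
  (3) {hot, armed, power}: 1 true — exactly one ✓
  (4) alarm=F, valve=F — same ✓
  (5) power=F ⇒ valve: vacuous ✓
  (6) door=F ⇒ valve: vacuous ✓
  (7) {alarm, armed, door, valve}: 1 true — at most one ✓
  (8) {alarm, hot, valve, armed}: 1 true — at least one ✓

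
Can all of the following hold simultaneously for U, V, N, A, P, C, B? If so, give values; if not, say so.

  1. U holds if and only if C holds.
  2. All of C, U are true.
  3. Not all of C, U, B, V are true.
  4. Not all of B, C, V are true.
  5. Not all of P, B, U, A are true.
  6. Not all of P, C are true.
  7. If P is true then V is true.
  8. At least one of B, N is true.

U = True; V = False; N = True; A = True; P = False; C = True; B = False

  (1) U=T, C=T — same ✓
  (2) {C, U}: all 2 true ✓
  (3) {C, U, B, V}: 2/4 true — not all ✓
  (4) {B, C, V}: 1/3 true — not all ✓
  (5) {P, B, U, A}: 2/4 true — not all ✓
  (6) {P, C}: 1/2 true — not all ✓
  (7) P=F ⇒ V: vacuous ✓
  (8) {B, N}: 1 true — at least one ✓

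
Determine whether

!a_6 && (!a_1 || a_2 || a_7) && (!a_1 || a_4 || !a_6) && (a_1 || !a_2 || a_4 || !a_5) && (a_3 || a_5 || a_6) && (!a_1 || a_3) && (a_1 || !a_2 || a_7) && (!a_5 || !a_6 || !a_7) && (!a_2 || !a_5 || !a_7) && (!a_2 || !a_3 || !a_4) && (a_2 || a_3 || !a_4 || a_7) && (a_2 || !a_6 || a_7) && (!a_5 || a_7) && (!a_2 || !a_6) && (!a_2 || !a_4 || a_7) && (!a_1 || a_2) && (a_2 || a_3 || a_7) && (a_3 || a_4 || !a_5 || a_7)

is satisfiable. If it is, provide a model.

Unit clause (!a_6) forces a_6 = False.
Set a_1 = False.
Set a_2 = False.
Set a_3 = True.
Set a_4 = False.
Set a_5 = True.
  then (!a_5 || a_7) forces a_7 = True.
All clauses satisfied.

a_1 = False; a_2 = False; a_3 = True; a_4 = False; a_5 = True; a_6 = False; a_7 = True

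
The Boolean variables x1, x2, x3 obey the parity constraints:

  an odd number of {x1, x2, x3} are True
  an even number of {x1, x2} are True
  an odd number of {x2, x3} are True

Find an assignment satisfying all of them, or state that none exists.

x1 = False, x2 = False, x3 = True

{x1, x2, x3}: 1 true → odd ✓
{x1, x2}: 0 true → even ✓
{x2, x3}: 1 true → odd ✓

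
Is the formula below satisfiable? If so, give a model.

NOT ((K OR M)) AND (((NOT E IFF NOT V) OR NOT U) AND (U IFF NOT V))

E = True; V = True; M = False; K = False; U = False

  NOT ((K OR M)) = True
    K OR M = False
  ((NOT E IFF NOT V) OR NOT U) AND (U IFF NOT V) = True
    (NOT E IFF NOT V) OR NOT U = True
      NOT E IFF NOT V = True
        NOT E = False
        NOT V = False
      NOT U = True
    U IFF NOT V = True
      NOT V = False
Both conjuncts True, so the formula holds.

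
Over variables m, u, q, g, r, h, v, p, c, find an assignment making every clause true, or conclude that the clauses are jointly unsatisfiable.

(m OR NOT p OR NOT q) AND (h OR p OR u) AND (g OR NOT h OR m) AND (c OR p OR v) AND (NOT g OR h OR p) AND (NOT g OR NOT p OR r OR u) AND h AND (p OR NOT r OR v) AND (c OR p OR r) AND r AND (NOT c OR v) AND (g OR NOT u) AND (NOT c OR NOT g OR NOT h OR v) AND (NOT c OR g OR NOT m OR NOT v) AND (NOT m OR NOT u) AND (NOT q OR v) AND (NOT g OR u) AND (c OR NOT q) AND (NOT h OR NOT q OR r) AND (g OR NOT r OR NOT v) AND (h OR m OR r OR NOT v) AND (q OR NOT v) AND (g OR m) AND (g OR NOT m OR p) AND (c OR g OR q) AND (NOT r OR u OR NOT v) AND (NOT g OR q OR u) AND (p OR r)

m=F; u=T; q=F; g=T; r=T; h=T; v=F; p=T; c=F

Unit clause (h) forces h = True.
Unit clause (r) forces r = True.
Set m = False.
  then (g OR NOT h OR m) forces g = True.
  then (NOT g OR u) forces u = True.
Set q = False.
  then (q OR NOT v) forces v = False.
  then (p OR NOT r OR v) forces p = True.
  then (NOT c OR v) forces c = False.
All clauses satisfied.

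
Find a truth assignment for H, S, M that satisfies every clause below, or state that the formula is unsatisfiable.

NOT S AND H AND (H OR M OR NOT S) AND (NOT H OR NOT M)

H: True, S: False, M: False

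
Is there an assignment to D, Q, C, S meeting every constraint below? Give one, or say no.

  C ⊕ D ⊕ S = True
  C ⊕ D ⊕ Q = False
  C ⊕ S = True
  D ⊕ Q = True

D = False, Q = True, C = True, S = False

C ⊕ D ⊕ S = T ⊕ F ⊕ F = True ✓
C ⊕ D ⊕ Q = T ⊕ F ⊕ T = False ✓
C ⊕ S = T ⊕ F = True ✓
D ⊕ Q = F ⊕ T = True ✓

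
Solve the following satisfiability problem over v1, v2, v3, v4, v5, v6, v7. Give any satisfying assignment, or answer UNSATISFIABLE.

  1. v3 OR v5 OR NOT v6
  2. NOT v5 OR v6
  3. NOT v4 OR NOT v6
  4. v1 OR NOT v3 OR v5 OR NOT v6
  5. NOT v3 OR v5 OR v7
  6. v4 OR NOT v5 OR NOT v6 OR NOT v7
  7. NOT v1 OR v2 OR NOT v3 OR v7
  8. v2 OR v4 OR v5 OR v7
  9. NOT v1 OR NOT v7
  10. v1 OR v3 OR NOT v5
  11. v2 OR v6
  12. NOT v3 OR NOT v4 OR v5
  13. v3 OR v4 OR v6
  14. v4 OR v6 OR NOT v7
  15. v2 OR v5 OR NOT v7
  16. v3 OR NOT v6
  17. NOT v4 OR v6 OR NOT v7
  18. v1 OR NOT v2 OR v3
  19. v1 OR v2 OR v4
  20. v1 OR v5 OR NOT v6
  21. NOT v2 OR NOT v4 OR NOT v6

Set v1 = False.
Try v2 = False:
  (v2 OR v6) forces v6 = True.
  (NOT v4 OR NOT v6) forces v4 = False.
  clause (v1 OR v2 OR v4) is falsified — backtrack.
So v2 = True.
  then (v1 OR NOT v2 OR v3) forces v3 = True.
Set v4 = False.
Set v5 = True.
  then (NOT v5 OR v6) forces v6 = True.
  then (v4 OR NOT v5 OR NOT v6 OR NOT v7) forces v7 = False.
All clauses satisfied.

v1 = False, v2 = True, v3 = True, v4 = False, v5 = True, v6 = True, v7 = False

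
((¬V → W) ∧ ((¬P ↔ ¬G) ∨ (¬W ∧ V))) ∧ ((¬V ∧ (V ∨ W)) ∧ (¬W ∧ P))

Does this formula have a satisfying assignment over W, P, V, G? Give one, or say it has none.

UNSATISFIABLE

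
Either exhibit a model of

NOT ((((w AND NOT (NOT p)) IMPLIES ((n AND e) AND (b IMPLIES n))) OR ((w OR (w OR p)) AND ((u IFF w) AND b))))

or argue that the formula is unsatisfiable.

e=F, p=T, n=F, w=T, b=T, u=F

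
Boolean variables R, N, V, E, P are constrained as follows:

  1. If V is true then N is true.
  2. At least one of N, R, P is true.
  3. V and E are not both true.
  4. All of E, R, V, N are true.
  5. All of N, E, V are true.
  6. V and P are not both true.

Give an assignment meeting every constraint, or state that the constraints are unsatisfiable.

UNSATISFIABLE

Case E = True:
  (3) with E=T forces V = False.
  Constraint (4) is violated (V=F) — contradiction.
Case E = False:
  Constraint (4) is violated (E=F) — contradiction.
Both cases fail — unsatisfiable.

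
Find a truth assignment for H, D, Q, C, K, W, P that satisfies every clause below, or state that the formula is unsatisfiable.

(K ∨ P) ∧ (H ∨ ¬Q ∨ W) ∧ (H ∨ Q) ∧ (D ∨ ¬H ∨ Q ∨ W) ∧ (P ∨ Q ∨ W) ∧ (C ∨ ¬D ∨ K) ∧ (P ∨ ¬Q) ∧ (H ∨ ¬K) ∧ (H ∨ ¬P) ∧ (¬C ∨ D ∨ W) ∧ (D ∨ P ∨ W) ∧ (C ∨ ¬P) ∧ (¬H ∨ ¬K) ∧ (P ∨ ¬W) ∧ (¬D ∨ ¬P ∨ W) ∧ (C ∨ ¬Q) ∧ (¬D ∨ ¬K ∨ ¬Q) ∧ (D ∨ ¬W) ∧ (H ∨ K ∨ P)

Set H = True.
  then (¬H ∨ ¬K) forces K = False.
  then (K ∨ P) forces P = True.
  then (C ∨ ¬P) forces C = True.
Try D = False:
  (¬C ∨ D ∨ W) forces W = True.
  clause (D ∨ ¬W) is falsified — backtrack.
So D = True.
  then (¬D ∨ ¬P ∨ W) forces W = True.
Set Q = False.
All clauses satisfied.

H = True; D = True; Q = False; C = True; K = False; W = True; P = True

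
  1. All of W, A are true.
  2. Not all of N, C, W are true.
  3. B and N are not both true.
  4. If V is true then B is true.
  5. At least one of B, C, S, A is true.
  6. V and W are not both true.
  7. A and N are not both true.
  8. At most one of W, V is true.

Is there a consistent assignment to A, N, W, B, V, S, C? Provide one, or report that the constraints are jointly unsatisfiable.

A = True, N = False, W = True, B = True, V = False, S = False, C = False

  (1) {W, A}: all 2 true ✓
  (2) {N, C, W}: 1/3 true — not all ✓
  (3) B=T, N=F — not both ✓
  (4) V=F ⇒ B: vacuous ✓
  (5) {B, C, S, A}: 2 true — at least one ✓
  (6) V=F, W=T — not both ✓
  (7) A=T, N=F — not both ✓
  (8) {W, V}: 1 true — at most one ✓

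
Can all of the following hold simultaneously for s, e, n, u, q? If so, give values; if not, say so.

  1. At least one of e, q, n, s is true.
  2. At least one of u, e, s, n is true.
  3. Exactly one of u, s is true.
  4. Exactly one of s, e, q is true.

s: False, e: True, n: False, u: True, q: False

  (1) {e, q, n, s}: 1 true — at least one ✓
  (2) {u, e, s, n}: 2 true — at least one ✓
  (3) {u, s}: 1 true — exactly one ✓
  (4) {s, e, q}: 1 true — exactly one ✓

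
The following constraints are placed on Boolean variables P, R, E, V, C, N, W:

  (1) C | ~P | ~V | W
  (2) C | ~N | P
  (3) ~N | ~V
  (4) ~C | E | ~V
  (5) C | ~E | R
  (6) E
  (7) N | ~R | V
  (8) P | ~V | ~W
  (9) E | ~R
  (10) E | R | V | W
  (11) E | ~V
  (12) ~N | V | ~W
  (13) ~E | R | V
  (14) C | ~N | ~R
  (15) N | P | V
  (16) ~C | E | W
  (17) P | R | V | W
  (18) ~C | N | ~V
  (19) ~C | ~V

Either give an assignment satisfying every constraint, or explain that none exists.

P=T; R=T; E=T; V=T; C=F; N=F; W=T

Unit clause (E) forces E = True.
Set P = True.
Set R = True.
Set V = True.
  then (~N | ~V) forces N = False.
  then (~C | N | ~V) forces C = False.
  then (C | ~P | ~V | W) forces W = True.
All clauses satisfied.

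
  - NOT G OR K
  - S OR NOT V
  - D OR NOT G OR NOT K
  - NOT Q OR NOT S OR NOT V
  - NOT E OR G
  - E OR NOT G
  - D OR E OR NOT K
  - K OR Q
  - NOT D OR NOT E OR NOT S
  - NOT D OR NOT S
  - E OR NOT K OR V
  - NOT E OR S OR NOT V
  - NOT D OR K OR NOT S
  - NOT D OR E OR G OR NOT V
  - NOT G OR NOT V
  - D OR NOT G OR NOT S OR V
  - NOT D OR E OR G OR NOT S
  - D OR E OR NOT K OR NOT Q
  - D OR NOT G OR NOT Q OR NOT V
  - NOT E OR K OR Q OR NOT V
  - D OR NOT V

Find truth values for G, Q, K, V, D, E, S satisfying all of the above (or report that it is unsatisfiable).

G = False; Q = True; K = False; V = False; D = False; E = False; S = False

Set G = False.
  then (NOT E OR G) forces E = False.
Try Q = False:
  (K OR Q) forces K = True.
  (D OR E OR NOT K) forces D = True.
  (NOT D OR NOT S) forces S = False.
  (S OR NOT V) forces V = False.
  clause (E OR NOT K OR V) is falsified — backtrack.
So Q = True.
Set K = False.
Try V = True:
  (S OR NOT V) forces S = True.
  clause (NOT Q OR NOT S OR NOT V) is falsified — backtrack.
So V = False.
Set D = False.
Set S = False.
All clauses satisfied.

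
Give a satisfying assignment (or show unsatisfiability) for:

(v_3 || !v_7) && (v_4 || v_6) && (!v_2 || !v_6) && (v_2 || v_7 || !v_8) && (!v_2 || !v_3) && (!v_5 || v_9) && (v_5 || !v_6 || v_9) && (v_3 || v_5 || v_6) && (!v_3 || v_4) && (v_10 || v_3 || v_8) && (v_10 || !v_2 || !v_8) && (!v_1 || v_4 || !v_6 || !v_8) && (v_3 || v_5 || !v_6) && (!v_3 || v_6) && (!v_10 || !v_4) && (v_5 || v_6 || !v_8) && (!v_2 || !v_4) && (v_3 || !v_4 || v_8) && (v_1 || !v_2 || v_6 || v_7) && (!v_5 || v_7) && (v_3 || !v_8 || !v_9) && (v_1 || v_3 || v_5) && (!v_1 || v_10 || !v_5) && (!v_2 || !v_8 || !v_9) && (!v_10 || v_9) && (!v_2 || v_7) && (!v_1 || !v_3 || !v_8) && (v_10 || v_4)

v_1: False, v_2: False, v_3: True, v_4: True, v_5: False, v_6: True, v_7: True, v_8: False, v_9: True, v_10: False

Set v_1 = False.
Try v_2 = True:
  (!v_2 || !v_6) forces v_6 = False.
  (v_4 || v_6) forces v_4 = True.
  clause (!v_2 || !v_4) is falsified — backtrack.
So v_2 = False.
Set v_3 = True.
  then (!v_3 || v_4) forces v_4 = True.
  then (!v_3 || v_6) forces v_6 = True.
  then (!v_10 || !v_4) forces v_10 = False.
Set v_5 = False.
  then (v_5 || !v_6 || v_9) forces v_9 = True.
Set v_7 = True.
Set v_8 = False.
All clauses satisfied.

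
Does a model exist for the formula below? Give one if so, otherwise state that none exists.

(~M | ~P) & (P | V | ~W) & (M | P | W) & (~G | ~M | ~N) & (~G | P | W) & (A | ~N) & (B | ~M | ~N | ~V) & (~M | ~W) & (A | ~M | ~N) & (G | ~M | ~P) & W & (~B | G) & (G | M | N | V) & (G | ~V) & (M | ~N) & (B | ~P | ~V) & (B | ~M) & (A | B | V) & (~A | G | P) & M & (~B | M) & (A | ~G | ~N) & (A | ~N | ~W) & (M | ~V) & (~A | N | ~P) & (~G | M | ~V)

Case W = True:
  (~M | ~W) forces M = False.
  Clause (M) is falsified — contradiction.
Case W = False:
  Clause (W) is falsified — contradiction.
Both cases fail, so the formula is unsatisfiable.

The formula is unsatisfiable.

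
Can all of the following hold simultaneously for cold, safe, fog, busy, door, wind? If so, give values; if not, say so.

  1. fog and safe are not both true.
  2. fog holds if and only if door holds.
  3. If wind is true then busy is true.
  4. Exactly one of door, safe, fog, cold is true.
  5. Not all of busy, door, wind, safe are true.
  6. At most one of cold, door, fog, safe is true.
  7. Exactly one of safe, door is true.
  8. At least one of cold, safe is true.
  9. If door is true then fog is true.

cold: False, safe: True, fog: False, busy: True, door: False, wind: True

  (1) fog=F, safe=T — not both ✓
  (2) fog=F, door=F — same ✓
  (3) wind=T ⇒ busy: T ✓
  (4) {door, safe, fog, cold}: 1 true — exactly one ✓
  (5) {busy, door, wind, safe}: 3/4 true — not all ✓
  (6) {cold, door, fog, safe}: 1 true — at most one ✓
  (7) {safe, door}: 1 true — exactly one ✓
  (8) {cold, safe}: 1 true — at least one ✓
  (9) door=F ⇒ fog: vacuous ✓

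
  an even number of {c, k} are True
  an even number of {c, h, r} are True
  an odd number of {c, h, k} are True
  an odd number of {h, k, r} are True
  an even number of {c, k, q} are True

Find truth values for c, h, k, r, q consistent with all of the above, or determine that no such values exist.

Adding constraints 1, 2, 4 mod 2: every variable appears an even number of times on the left, so the left side is 0.
But the right sides sum to 1 (mod 2). 0 ≠ 1 — the system is inconsistent.

No satisfying assignment exists.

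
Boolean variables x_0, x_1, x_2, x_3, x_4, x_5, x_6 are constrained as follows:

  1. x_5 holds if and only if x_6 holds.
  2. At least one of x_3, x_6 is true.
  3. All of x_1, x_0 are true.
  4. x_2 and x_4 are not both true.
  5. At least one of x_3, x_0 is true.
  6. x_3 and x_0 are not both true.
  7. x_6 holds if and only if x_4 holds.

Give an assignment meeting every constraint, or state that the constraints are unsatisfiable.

x_0 = True; x_1 = True; x_2 = False; x_3 = False; x_4 = True; x_5 = True; x_6 = True

  (1) x_5=T, x_6=T — same ✓
  (2) {x_3, x_6}: 1 true — at least one ✓
  (3) {x_1, x_0}: all 2 true ✓
  (4) x_2=F, x_4=T — not both ✓
  (5) {x_3, x_0}: 1 true — at least one ✓
  (6) x_3=F, x_0=T — not both ✓
  (7) x_6=T, x_4=T — same ✓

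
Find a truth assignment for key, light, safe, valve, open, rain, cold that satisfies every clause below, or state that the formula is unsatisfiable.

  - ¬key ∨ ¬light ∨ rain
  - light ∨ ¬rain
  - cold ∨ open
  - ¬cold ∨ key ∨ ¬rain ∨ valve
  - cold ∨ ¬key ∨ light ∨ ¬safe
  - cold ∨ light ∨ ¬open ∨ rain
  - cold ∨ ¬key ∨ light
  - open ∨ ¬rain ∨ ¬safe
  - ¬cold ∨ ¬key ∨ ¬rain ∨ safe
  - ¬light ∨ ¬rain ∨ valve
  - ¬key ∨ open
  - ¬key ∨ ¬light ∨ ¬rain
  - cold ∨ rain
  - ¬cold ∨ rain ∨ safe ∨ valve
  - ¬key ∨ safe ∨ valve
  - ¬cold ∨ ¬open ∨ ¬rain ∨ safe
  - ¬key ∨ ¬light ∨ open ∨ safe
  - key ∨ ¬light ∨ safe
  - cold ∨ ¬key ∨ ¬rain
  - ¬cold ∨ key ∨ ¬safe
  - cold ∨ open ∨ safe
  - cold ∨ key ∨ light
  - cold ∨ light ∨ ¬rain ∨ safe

key = False, light = False, safe = False, valve = True, open = False, rain = False, cold = True

Set key = False.
Set light = False.
  then (light ∨ ¬rain) forces rain = False.
  then (cold ∨ rain) forces cold = True.
  then (¬cold ∨ key ∨ ¬safe) forces safe = False.
  then (¬cold ∨ rain ∨ safe ∨ valve) forces valve = True.
Set open = False.
All clauses satisfied.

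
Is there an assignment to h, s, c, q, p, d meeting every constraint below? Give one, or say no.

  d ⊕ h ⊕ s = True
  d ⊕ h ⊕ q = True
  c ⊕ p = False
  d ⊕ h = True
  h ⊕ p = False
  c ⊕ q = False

h: False, s: False, c: False, q: False, p: False, d: True

d ⊕ h ⊕ s = T ⊕ F ⊕ F = True ✓
d ⊕ h ⊕ q = T ⊕ F ⊕ F = True ✓
c ⊕ p = F ⊕ F = False ✓
d ⊕ h = T ⊕ F = True ✓
h ⊕ p = F ⊕ F = False ✓
c ⊕ q = F ⊕ F = False ✓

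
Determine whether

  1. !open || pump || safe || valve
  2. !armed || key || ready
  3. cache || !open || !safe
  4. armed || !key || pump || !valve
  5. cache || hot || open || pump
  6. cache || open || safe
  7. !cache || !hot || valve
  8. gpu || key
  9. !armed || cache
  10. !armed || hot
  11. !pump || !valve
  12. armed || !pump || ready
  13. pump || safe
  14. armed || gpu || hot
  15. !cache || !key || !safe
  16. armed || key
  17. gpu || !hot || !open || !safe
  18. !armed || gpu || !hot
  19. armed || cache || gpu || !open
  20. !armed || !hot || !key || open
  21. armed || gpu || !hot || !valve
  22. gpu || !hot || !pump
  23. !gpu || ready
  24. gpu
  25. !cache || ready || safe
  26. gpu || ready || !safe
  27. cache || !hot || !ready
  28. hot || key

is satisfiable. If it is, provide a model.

cache = False; armed = False; open = False; hot = False; key = True; gpu = True; safe = True; valve = False; ready = True; pump = True

Unit clause (gpu) forces gpu = True.
In (!gpu || ready) only ready is left, so ready = True.
Set cache = False.
  then (!armed || cache) forces armed = False.
  then (armed || key) forces key = True.
  then (cache || !hot || !ready) forces hot = False.
Set open = False.
  then (cache || hot || open || pump) forces pump = True.
  then (cache || open || safe) forces safe = True.
  then (!pump || !valve) forces valve = False.
All clauses satisfied.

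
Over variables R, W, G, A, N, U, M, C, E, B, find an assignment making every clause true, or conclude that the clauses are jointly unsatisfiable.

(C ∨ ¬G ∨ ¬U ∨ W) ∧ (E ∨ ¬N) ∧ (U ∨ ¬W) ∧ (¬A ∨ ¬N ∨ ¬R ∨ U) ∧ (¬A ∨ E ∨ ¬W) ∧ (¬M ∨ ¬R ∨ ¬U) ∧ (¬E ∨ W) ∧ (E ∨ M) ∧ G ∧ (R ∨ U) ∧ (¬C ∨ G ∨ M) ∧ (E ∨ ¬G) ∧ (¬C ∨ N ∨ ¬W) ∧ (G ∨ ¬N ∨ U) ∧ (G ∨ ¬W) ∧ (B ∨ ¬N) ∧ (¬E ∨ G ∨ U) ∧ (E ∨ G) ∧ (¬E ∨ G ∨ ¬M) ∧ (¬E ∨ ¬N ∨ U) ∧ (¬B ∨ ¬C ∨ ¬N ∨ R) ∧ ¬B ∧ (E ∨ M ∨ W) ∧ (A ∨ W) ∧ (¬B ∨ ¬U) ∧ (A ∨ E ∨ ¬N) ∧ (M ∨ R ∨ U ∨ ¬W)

Unit clause (G) forces G = True.
In (E ∨ ¬G) only E is left, so E = True.
Unit clause (¬B) forces B = False.
In (¬E ∨ W) only W is left, so W = True.
In (B ∨ ¬N) only ¬N is left, so N = False.
In (U ∨ ¬W) only U is left, so U = True.
In (¬C ∨ N ∨ ¬W) only ¬C is left, so C = False.
Set R = True.
  then (¬M ∨ ¬R ∨ ¬U) forces M = False.
Set A = False.
All clauses satisfied.

R=T, W=T, G=T, A=F, N=F, U=T, M=F, C=F, E=T, B=F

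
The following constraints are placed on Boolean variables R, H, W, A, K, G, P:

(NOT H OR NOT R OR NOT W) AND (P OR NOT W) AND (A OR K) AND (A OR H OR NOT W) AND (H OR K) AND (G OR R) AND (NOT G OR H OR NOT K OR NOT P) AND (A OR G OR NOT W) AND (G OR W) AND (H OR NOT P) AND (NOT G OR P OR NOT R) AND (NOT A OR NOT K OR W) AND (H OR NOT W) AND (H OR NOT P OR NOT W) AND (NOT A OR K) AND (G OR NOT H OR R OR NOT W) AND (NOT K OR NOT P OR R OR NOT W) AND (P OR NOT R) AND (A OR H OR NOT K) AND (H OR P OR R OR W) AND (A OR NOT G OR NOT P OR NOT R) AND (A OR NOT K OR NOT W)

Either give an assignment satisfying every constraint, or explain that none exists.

R = False; H = True; W = False; A = False; K = True; G = True; P = True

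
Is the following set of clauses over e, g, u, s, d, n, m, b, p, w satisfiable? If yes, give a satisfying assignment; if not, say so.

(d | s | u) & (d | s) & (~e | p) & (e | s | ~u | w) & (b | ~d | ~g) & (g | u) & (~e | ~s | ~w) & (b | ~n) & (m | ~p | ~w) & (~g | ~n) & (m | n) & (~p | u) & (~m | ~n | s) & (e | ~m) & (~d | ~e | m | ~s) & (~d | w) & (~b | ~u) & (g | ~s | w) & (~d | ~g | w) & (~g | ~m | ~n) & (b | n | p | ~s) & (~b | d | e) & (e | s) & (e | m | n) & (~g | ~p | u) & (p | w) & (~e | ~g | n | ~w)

Set e = True.
  then (~e | p) forces p = True.
  then (~p | u) forces u = True.
  then (~b | ~u) forces b = False.
  then (b | ~n) forces n = False.
  then (m | n) forces m = True.
Set g = False.
Try s = True:
  (~e | ~s | ~w) forces w = False.
  clause (g | ~s | w) is falsified — backtrack.
So s = False.
  then (d | s) forces d = True.
  then (~d | w) forces w = True.
All clauses satisfied.

e = True, g = False, u = True, s = False, d = True, n = False, m = True, b = False, p = True, w = True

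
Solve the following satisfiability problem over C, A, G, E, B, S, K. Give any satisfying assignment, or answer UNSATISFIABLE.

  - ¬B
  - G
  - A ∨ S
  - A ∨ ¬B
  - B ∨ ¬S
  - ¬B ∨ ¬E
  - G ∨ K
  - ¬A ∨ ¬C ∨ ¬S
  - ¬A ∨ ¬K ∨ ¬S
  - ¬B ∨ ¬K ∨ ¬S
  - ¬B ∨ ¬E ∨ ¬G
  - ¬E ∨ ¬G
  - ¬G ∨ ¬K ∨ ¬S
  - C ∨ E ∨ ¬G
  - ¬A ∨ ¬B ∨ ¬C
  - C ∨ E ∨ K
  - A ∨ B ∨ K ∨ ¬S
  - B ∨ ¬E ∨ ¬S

Unit clause (¬B) forces B = False.
Unit clause (G) forces G = True.
In (B ∨ ¬S) only ¬S is left, so S = False.
In (¬E ∨ ¬G) only ¬E is left, so E = False.
In (C ∨ E ∨ ¬G) only C is left, so C = True.
In (A ∨ S) only A is left, so A = True.
Set K = False.
All clauses satisfied.

C=T, A=T, G=T, E=F, B=F, S=F, K=F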